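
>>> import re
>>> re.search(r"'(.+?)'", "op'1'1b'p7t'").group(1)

'1'

The match spans [2:5] → "'1'".
Captured: group 1 = '1'.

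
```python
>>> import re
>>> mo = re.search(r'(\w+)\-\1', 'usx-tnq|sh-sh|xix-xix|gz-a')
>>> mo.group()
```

'sh-sh'

After group 1 captures some text, `\1` only succeeds where that same text appears again.
The match spans [8:13] → 'sh-sh'.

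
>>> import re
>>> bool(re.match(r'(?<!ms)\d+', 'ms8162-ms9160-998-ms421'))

False

Because the assertion is negative and zero-width, positions next to the forbidden text are skipped.
With `match`, the pattern is implicitly anchored at the beginning.
Here the pattern fails at index 0, so the call returns None, and `bool(None)` is False.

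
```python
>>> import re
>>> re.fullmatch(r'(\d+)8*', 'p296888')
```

For `fullmatch`, every character of the input must be accounted for by the pattern.
Here there's no way to consume every character, so the call returns None.

None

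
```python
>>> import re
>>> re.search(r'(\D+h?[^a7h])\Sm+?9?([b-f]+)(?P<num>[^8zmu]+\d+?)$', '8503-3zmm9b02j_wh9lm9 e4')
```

None

This matches one or more of a non-digit, then optionally a literal 'h', then any character except [a7h] (captured); then a non-whitespace character, then one or more of the literal 'm' (lazy), then optionally the literal '9'; then one or more of a character in [b-f] (captured); then one or more of any character except [8zmu], then one or more of a digit (lazy) (captured as 'num'); then anchored at the end.
`re.search` tries every starting position until one works.
Here the pattern never matches, so the call returns None.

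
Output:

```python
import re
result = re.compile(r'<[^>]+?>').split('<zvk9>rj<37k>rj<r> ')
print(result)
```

['', 'rj', 'rj', ' ']

Matches to split on: at [0:6] → '<zvk9>'; at [8:13] → '<37k>'; at [15:18] → '<r>'.
The string is cut at each match, leaving 4 pieces.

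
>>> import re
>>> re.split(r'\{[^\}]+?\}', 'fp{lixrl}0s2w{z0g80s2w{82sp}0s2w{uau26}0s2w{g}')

['fp', '0s2w', '0s2w', '0s2w', '']

`split` removes every match and returns the 5 fragments in between.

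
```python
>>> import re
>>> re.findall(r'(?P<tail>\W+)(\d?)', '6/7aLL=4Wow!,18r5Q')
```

[('/', '7'), ('=', '4'), ('!,', '1')]

This matches one or more of a non-word character (captured as 'tail'); then optionally a digit (captured).
Matches: at [1:3] match '/7', groups = ('/', '7'); at [6:8] match '=4', groups = ('=', '4'); at [11:14] match '!,1', groups = ('!,', '1').
With 2 capturing groups, `findall` returns a 2-tuple per match.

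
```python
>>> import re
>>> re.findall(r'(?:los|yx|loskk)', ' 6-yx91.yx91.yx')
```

['yx', 'yx', 'yx']

Since nothing is captured, `findall` lists the 3 matched substrings directly.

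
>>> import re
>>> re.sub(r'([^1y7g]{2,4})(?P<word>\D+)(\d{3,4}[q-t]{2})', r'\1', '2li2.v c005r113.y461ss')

`\1` in the replacement pulls in group 1's text for each match.

'2li2.v c005r113.'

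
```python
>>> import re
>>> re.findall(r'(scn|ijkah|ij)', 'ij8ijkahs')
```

Alternation tries branches left to right and keeps the first one that lets the overall match succeed at that position.
Matches: at [0:2] match 'ij', group 1 = 'ij'; at [3:8] match 'ijkah', group 1 = 'ijkah'.
Because there's exactly one group, `findall` drops the full match and keeps group 1 from each hit.

['ij', 'ijkah']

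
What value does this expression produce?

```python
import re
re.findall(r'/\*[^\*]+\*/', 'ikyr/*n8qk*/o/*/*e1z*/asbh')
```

['/*n8qk*/', '/*e1z*/']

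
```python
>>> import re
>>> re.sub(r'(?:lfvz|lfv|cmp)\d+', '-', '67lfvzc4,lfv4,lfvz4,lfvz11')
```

Each match is replaced by '-'.

'67lfvzc4,-,-,-'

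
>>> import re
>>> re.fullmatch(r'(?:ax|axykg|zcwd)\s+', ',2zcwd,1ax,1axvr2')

None

For `fullmatch`, every character of the input must be accounted for by the pattern.
Here the pattern can't cover the whole string, so the call returns None.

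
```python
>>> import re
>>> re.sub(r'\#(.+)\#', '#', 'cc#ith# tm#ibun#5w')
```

'cc#5w'

Matches: at [2:16] → '#ith# tm#ibun#'.
`sub` substitutes '#' at each match site.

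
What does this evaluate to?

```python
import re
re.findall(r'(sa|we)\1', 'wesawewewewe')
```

['we', 'we']

`\1` has to match the exact text group 1 already captured.
Matches: at [4:8] match 'wewe', group 1 = 'we'; at [8:12] match 'wewe', group 1 = 'we'.
`findall` collects group 1 from each match (2 total).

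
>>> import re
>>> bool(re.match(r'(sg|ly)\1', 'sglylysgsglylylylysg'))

`\1` has to match the exact text group 1 already captured.
`re.match` won't scan ahead — the pattern has to work from the very first character.
Here the string doesn't start with a match, so the call returns None, and `bool(None)` is False.

False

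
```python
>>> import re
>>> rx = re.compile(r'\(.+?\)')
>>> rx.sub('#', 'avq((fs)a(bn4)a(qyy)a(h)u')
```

'avq#a#a#a#u'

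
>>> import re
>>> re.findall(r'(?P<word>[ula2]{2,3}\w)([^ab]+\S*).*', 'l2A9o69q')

With 2 capturing groups, `findall` returns a 2-tuple per match.

[('l2A', '9o69q')]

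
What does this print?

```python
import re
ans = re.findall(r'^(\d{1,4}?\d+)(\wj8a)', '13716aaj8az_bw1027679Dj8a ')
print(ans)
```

[]

This matches anchored at the start of the string; then 1 to 4 of a digit (lazy), then one or more of a digit (captured); then a word character, then the literal 'j8a' (captured).
With 2 capturing groups, `findall` returns a 2-tuple per match.
Nothing in the string satisfies the pattern, so the list is empty.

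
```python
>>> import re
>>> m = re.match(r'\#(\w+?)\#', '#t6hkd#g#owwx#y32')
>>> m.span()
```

`re.match` won't scan ahead — the pattern has to work from the very first character.
The match spans [0:7] → '#t6hkd#'.
Captured: group 1 = 't6hkd'.

(0, 7)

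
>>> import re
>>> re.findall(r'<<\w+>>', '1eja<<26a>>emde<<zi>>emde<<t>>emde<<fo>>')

Walking the string: at [4:11] → '<<26a>>'; at [15:21] → '<<zi>>'; at [25:30] → '<<t>>'; at [34:40] → '<<fo>>'.
Since nothing is captured, `findall` lists the 4 matched substrings directly.

['<<26a>>', '<<zi>>', '<<t>>', '<<fo>>']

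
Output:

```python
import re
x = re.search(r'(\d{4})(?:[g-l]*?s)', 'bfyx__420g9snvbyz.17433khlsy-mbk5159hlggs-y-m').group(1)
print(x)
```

7433

Pattern: exactly 4 of a digit (captured); then zero or more of a character in [g-l] (lazy), then the literal 's' (non-capturing group).
`search` walks the string left to right and returns the first match it finds.
The match spans [19:27] → '7433khls'.
Captured: group 1 = '7433'.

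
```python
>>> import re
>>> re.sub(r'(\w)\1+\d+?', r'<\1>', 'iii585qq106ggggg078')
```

`\1` has to match the exact text group 1 already captured.
`\1` in the replacement pulls in group 1's text for each match.

'<i>85<q>06<g>78'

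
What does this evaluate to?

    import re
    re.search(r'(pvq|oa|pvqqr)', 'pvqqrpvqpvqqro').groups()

('pvq',)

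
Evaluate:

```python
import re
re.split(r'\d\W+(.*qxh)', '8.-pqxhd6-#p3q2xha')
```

This matches a digit, then one or more of a non-word character; then zero or more of any character, then the literal 'qxh' (captured).
Matches to split on: at [0:7] → '8.-pqxh'.
`re.split` interleaves the captured-group text with the surrounding fragments.

['', 'pqxh', 'd6-#p3q2xha']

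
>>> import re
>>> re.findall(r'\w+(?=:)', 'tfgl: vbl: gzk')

['tfgl', 'vbl']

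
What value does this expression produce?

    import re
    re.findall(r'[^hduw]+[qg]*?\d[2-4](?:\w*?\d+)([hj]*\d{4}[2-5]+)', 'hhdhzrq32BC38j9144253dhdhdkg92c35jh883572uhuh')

Pattern: one or more of any character except [hduw]; then zero or more of one of [qg] (lazy), then a digit, then a character in [2-4]; then zero or more of a word character (lazy), then one or more of a digit (non-capturing group); then zero or more of one of [hj], then exactly 4 of a digit, then one or more of a character in [2-5] (captured).
Matches: at [4:41] match 'zrq32BC38j9144253dhdhdkg92c35jh883572', group 1 = '83572'.
Because there's exactly one group, `findall` drops the full match and keeps group 1 from the one hit.

['83572']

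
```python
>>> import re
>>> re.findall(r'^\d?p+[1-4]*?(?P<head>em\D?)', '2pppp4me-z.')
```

[]

With a single group, `findall` returns only what that group captured — 0 items.
Nothing in the string satisfies the pattern, so the list is empty.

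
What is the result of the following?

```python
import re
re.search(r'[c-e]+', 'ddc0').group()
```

'ddc'

The pattern matches one or more of a character in [c-e].
`search` walks the string left to right and returns the first match it finds.
The match spans [0:3] → 'ddc'.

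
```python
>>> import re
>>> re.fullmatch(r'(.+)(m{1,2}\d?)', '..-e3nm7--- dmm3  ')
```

None

`re.fullmatch` requires the pattern to consume the entire string.
Here there's no way to consume every character, so the call returns None.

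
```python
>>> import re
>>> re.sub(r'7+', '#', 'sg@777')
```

'sg@#'

The pattern matches one or more of a literal '7'.
Matches: at [3:6] → '777'.
Every occurrence is swapped for '#'.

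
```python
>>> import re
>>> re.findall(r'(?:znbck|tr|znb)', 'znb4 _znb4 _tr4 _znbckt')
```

Alternation isn't longest-match — the leftmost alternative that fits at this position is chosen.
Matches: at [0:3] → 'znb'; at [6:9] → 'znb'; at [12:14] → 'tr'; at [17:22] → 'znbck'.
Since nothing is captured, `findall` lists the 4 matched substrings directly.

['znb', 'znb', 'tr', 'znbck']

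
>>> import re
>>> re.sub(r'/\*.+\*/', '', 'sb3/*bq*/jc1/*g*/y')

'sb3y'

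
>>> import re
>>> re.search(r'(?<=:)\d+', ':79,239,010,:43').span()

(1, 3)

The lookaround is zero-width — it requires the adjacent text to match without consuming it, so the asserted text isn't part of the match.
`re.search` tries every starting position until one works.
The match spans [1:3] → '79'.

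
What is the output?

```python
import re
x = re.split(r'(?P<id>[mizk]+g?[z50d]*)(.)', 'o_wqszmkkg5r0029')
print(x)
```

This matches one or more of one of [mizk], then optionally the literal 'g', then zero or more of one of [z50d] (captured as 'id'); then any character (captured).
Matches to split on: at [5:12] → 'zmkkg5r'.
With a capturing group present, the delimiter's captured portion is kept in the result list.

['o_wqs', 'zmkkg5', 'r', '0029']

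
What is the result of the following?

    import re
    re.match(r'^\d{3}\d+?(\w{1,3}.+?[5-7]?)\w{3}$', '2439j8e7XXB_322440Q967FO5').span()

(0, 25)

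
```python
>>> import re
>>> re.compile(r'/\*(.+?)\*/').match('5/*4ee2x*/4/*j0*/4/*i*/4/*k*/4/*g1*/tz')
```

None

`re.match` only tries the pattern at the start of the string.
Here the string doesn't start with a match, so the call returns None.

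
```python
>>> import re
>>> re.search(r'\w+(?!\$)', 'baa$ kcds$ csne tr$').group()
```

A negative assertion filters positions out without eating any characters.
`re.search` tries every starting position until one works.
The match spans [0:2] → 'ba'.

'ba'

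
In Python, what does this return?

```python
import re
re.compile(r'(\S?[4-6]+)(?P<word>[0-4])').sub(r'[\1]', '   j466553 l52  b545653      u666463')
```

'   [j46655] [l5]  [b54565]      [u66646]'

The pattern matches optionally a non-whitespace character, then one or more of a character in [4-6] (captured); then a character in [0-4] (captured as 'word').
Matches: at [3:10] → 'j466553'; at [11:14] → 'l52'; at [16:23] → 'b545653'; at [29:36] → 'u666463'.
`\1` in the replacement pulls in group 1's text for each match.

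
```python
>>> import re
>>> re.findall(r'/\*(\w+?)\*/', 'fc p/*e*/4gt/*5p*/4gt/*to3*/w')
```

['e', '5p', 'to3']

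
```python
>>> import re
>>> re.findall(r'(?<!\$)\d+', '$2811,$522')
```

['811', '22']

The negative lookahead/lookbehind blocks any match where the forbidden context is present.
`findall` yields the raw match text (2 of them) because the pattern has no groups.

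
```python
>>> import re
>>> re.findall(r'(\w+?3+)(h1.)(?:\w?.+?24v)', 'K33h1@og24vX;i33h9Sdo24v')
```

[('K33', 'h1@')]

This matches one or more of a word character (lazy), then one or more of the literal '3' (captured); then the literal 'h1', then any character (captured); then optionally a word character, then one or more of any character (lazy), then the literal '24v' (non-capturing group).
Walking the string: at [0:11] match 'K33h1@og24v', groups = ('K33', 'h1@').
Multiple groups make `findall` return tuples — one 2-tuple for the one match.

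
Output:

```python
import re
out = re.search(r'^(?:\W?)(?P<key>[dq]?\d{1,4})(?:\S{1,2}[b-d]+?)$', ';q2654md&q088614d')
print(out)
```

The pattern matches anchored at the start of the string; then optionally a non-word character (non-capturing group); then optionally one of [dq], then 1 to 4 of a digit (captured as 'key'); then 1 to 2 of a non-whitespace character, then one or more of a character in [b-d] (lazy) (non-capturing group); then anchored at the end.
Here nothing in the string fits, so the call returns None.

None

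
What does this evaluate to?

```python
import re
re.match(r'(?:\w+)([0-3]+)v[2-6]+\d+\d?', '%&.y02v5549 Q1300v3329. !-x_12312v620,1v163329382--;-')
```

None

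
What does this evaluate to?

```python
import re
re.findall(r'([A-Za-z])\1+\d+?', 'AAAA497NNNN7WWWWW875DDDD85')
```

The backreference `\1` re-matches whatever the first group consumed, character for character.
Scanning left to right: at [0:5] match 'AAAA4', group 1 = 'A'; at [7:12] match 'NNNN7', group 1 = 'N'; at [12:18] match 'WWWWW8', group 1 = 'W'; at [20:25] match 'DDDD8', group 1 = 'D'.
With a single group, `findall` returns only what that group captured — 4 items.

['A', 'N', 'W', 'D']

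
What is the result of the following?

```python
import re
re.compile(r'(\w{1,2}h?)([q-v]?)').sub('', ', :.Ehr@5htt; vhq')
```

`sub` substitutes '' at each match site.

', :.@; '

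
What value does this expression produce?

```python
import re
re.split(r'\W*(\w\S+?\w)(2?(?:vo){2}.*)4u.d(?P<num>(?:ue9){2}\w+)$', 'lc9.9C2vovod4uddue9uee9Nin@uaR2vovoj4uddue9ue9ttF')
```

The pattern matches zero or more of a non-word character; then a word character, then one or more of a non-whitespace character (lazy), then a word character (captured); then optionally the literal '2', then the literal 'vo' repeated 2 times, then zero or more of any character (captured); then the literal '4u', then any character, then the literal 'd'; then the literal 'ue9' repeated 2 times, then one or more of a word character (captured as 'num'); then anchored at the end.
Because the quantifier is non-greedy, it stops expanding at the earliest point where the rest of the pattern can succeed.
Matches to split on: at [0:49] → 'lc9.9C2vovod4uddue9uee9Nin@uaR2vovoj4uddue9ue9ttF'.
Because the pattern has a capturing group, `split` also inserts each captured text between the pieces.

['', 'lc9.9C', '2vovod4uddue9uee9Nin@uaR2vovoj', 'ue9ue9ttF', '']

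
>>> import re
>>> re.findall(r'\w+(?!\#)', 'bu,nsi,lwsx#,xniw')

The negative lookaround is zero-width — it rules out positions where the adjacent text would match, without consuming anything.
Scanning left to right: at [0:2] → 'bu'; at [3:6] → 'nsi'; at [7:10] → 'lws'; at [13:17] → 'xniw'.
Since nothing is captured, `findall` lists the 4 matched substrings directly.

['bu', 'nsi', 'lws', 'xniw']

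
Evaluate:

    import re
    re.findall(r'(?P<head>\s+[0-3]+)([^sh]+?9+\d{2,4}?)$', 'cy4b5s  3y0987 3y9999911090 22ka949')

[('  3', 'y0987 3y9999911090 22ka949')]

Pattern: one or more of whitespace, then one or more of a character in [0-3] (captured as 'head'); then one or more of any character except [sh] (lazy), then one or more of a literal '9', then 2 to 4 of a digit (lazy) (captured); then anchored at the end.
With 2 capturing groups, `findall` returns a 2-tuple per match.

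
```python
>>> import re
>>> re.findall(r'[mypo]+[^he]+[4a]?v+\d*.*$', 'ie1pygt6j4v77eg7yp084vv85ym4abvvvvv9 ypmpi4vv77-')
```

The pattern matches one or more of one of [mypo], then one or more of any character except [he], then optionally one of [4a]; then one or more of a literal 'v', then zero or more of a digit, then zero or more of any character; then anchored at the end.
Scanning left to right: at [3:48] → 'pygt6j4v77eg7yp084vv85ym4abvvvvv9 ypmpi4vv77-'.
Since nothing is captured, `findall` lists the 1 matched substring directly.

['pygt6j4v77eg7yp084vv85ym4abvvvvv9 ypmpi4vv77-']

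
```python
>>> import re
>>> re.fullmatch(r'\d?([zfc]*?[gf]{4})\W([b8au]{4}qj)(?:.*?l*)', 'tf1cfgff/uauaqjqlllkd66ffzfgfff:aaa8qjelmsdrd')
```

`fullmatch` succeeds only if the pattern covers the string from start to end.
Here the pattern can't cover the whole string, so the call returns None.

None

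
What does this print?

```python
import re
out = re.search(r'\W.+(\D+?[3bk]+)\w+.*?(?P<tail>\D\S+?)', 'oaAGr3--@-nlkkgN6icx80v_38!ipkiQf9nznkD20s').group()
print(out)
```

The pattern matches a non-word character, then one or more of any character; then one or more of a non-digit (lazy), then one or more of one of [3bk] (captured); then one or more of a word character, then zero or more of any character (lazy); then a non-digit, then one or more of a non-whitespace character (lazy) (captured as 'tail').
The `?` after the quantifier makes it lazy — it takes as little as possible before letting the rest of the pattern try.
`search` walks the string left to right and returns the first match it finds.
The match spans [6:40] → '--@-nlkkgN6icx80v_38!ipkiQf9nznkD2'.
Captured: group 1 = 'pk', group 2 = 'D2'.

--@-nlkkgN6icx80v_38!ipkiQf9nznkD2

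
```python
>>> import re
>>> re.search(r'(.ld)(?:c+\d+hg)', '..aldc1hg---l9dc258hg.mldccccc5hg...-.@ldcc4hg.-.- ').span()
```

(2, 9)

Pattern: any character, then the literal 'ld' (captured); then one or more of the literal 'c', then one or more of a digit, then the literal 'hg' (non-capturing group).
`search` walks the string left to right and returns the first match it finds.
The match spans [2:9] → 'aldc1hg'.
Captured: group 1 = 'ald'.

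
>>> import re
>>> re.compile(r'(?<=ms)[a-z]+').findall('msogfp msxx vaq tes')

The positive lookaround only admits positions where the adjacent text matches; those characters stay outside the span.
No capturing groups, so `findall` returns the 2 full match strings.

['ogfp', 'xx']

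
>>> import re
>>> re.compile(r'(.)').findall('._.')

['.', '_', '.']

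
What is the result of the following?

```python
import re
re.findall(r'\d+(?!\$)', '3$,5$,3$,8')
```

['8']

Because the assertion is negative and zero-width, positions next to the forbidden text are skipped.
Walking the string: at [9:10] → '8'.
`findall` yields the raw match text (1 of them) because the pattern has no groups.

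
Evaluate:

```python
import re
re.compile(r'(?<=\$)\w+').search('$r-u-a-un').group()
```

'r'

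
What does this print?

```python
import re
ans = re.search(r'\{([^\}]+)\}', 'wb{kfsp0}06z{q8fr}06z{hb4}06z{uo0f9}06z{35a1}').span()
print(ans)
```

(2, 9)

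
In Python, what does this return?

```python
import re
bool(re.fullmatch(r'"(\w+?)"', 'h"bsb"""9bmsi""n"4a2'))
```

False

`re.fullmatch` is like wrapping the pattern in `^…$` (in single-line mode).
Here there's no way to consume every character, so the call returns None, and `bool(None)` is False.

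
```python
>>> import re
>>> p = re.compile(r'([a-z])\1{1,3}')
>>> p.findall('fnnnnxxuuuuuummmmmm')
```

['n', 'x', 'u', 'u', 'm', 'm']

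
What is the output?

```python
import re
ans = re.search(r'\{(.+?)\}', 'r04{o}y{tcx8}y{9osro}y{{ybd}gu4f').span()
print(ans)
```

(3, 6)

Unlike `match`, `search` isn't anchored — it looks for the pattern anywhere in the string.
The match spans [3:6] → '{o}'.
Captured: group 1 = 'o'.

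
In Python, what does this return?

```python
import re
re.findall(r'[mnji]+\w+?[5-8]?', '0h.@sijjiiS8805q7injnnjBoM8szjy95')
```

This matches one or more of one of [mnji]; then one or more of a word character (lazy); then optionally a character in [5-8].
A non-greedy quantifier consumes as few characters as it can — just enough that the remainder of the pattern still matches from where it stops; whatever follows it matches normally.
Walking the string: at [5:12] → 'ijjiiS8'; at [17:24] → 'injnnjB'; at [29:31] → 'jy'.
Since nothing is captured, `findall` lists the 3 matched substrings directly.

['ijjiiS8', 'injnnjB', 'jy']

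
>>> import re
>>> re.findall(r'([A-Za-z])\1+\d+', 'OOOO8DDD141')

`\1` is not a pattern — it's the concrete string captured by group 1, re-applied verbatim.
`findall` collects group 1 from each match (2 total).

['O', 'D']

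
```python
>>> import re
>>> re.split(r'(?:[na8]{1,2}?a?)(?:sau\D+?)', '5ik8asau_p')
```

['5ik', 'p']

`split` removes every match and returns the 2 fragments in between.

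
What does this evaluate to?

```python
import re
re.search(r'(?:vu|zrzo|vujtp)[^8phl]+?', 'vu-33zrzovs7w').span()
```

`re.search` tries every starting position until one works.
The match spans [0:3] → 'vu-'.

(0, 3)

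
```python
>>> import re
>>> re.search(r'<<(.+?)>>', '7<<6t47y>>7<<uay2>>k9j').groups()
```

('6t47y',)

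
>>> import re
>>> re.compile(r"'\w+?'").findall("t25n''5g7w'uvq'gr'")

["'5g7w'", "'gr'"]

`findall` yields the raw match text (2 of them) because the pattern has no groups.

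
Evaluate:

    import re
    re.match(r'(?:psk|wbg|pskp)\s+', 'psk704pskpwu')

None

`re.match` only tries the pattern at the start of the string.
Here the pattern fails at index 0, so the call returns None.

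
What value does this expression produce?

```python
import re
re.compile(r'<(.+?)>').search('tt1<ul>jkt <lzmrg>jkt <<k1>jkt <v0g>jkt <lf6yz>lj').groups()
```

('ul',)

A `+?`/`*?`/`{m,n}?` starts at its minimum and grows only as far as needed for what follows to match.
`re.search` scans for the first position where the pattern succeeds.
The match spans [3:7] → '<ul>'.
Captured: group 1 = 'ul'.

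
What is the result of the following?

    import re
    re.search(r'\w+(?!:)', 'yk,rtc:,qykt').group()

'yk'

The negative lookaround is zero-width — it rules out positions where the adjacent text would match, without consuming anything.
`re.search` tries every starting position until one works.
The match spans [0:2] → 'yk'.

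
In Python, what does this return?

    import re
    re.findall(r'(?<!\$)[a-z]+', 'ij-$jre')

['ij', 're']

The negative lookaround is zero-width — it rules out positions where the adjacent text would match, without consuming anything.
No capturing groups, so `findall` returns the 2 full match strings.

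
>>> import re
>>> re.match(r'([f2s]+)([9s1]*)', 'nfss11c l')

None

Pattern: one or more of one of [f2s] (captured); then zero or more of one of [9s1] (captured).
`re.match` only tries the pattern at the start of the string.
Here the string doesn't start with a match, so the call returns None.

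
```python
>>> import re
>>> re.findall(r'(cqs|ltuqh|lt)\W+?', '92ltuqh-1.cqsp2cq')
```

With a single group, `findall` returns only what that group captured — 1 item.

['ltuqh']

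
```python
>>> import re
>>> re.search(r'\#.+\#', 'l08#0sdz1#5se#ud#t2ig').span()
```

`re.search` scans for the first position where the pattern succeeds.
The match spans [3:17] → '#0sdz1#5se#ud#'.

(3, 17)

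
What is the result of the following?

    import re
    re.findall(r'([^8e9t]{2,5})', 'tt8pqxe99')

['pqx']

This matches 2 to 5 of any character except [8e9t] (captured).
Matches: at [3:6] match 'pqx', group 1 = 'pqx'.
With a single group, `findall` returns only what that group captured — 1 item.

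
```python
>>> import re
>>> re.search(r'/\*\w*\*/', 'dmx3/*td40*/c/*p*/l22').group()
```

'/*td40*/'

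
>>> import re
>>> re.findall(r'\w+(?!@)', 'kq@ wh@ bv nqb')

The negative lookaround is zero-width — it rules out positions where the adjacent text would match, without consuming anything.
Walking the string: at [0:1] → 'k'; at [4:5] → 'w'; at [8:10] → 'bv'; at [11:14] → 'nqb'.
No capturing groups, so `findall` returns the 4 full match strings.

['k', 'w', 'bv', 'nqb']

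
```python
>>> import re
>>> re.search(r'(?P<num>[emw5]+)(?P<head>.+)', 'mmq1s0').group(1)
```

This matches one or more of one of [emw5] (captured as 'num'); then one or more of any character (captured as 'head').
`re.search` tries every starting position until one works.
The match spans [0:6] → 'mmq1s0'.
Captured: group 1 = 'mm', group 2 = 'q1s0'.

'mm'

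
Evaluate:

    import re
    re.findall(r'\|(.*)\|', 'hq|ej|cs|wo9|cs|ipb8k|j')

With a single group, `findall` returns only what that group captured — 1 item.

['ej|cs|wo9|cs|ipb8k']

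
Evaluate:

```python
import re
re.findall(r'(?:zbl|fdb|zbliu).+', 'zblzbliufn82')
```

['zblzbliufn82']

Matches: at [0:12] → 'zblzbliufn82'.
Since nothing is captured, `findall` lists the 1 matched substring directly.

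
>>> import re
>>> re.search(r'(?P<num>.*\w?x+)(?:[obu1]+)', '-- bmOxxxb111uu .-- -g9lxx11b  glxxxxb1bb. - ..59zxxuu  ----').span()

The pattern matches zero or more of any character, then optionally a word character, then one or more of a literal 'x' (captured as 'num'); then one or more of one of [obu1] (non-capturing group).
`search` walks the string left to right and returns the first match it finds.
The match spans [0:54] → '-- bmOxxxb111uu .-- -g9lxx11b  glxxxxb1bb. - ..59zxxuu'.
Captured: group 1 = '-- bmOxxxb111uu .-- -g9lxx11b  glxxxxb1bb. - ..59zxx'.

(0, 54)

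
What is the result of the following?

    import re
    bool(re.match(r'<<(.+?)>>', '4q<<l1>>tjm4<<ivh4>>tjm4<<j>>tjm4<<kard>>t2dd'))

False

`re.match` won't scan ahead — the pattern has to work from the very first character.
Here the string doesn't start with a match, so the call returns None, and `bool(None)` is False.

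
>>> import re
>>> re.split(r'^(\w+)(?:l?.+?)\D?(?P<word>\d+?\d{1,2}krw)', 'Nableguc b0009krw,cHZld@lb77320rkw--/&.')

['', 'Nableguc', '0009krw', ',cHZld@lb77320rkw--/&.']

With a capturing group present, the delimiter's captured portion is kept in the result list.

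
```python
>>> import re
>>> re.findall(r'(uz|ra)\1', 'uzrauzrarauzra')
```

`\1` is not a pattern — it's the concrete string captured by group 1, re-applied verbatim.
Scanning left to right: at [6:10] match 'rara', group 1 = 'ra'.
Because there's exactly one group, `findall` drops the full match and keeps group 1 from the one hit.

['ra']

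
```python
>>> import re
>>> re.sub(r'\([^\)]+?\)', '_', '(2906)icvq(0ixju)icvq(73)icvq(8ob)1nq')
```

`sub` substitutes '_' at each match site.

'_icvq_icvq_icvq_1nq'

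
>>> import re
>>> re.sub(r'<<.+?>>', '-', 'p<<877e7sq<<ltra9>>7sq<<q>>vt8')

'p-7sq-vt8'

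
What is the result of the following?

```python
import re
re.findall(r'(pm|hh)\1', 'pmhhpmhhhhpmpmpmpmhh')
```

['hh', 'pm', 'pm']

After group 1 captures some text, `\1` only succeeds where that same text appears again.
Matches: at [6:10] match 'hhhh', group 1 = 'hh'; at [10:14] match 'pmpm', group 1 = 'pm'; at [14:18] match 'pmpm', group 1 = 'pm'.
`findall` collects group 1 from each match (3 total).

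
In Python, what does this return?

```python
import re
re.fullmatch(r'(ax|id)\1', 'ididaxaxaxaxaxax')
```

`re.fullmatch` requires the pattern to consume the entire string.
Here the pattern can't cover the whole string, so the call returns None.

None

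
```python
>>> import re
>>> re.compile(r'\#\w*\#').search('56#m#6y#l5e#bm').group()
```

'#m#'

The match spans [2:5] → '#m#'.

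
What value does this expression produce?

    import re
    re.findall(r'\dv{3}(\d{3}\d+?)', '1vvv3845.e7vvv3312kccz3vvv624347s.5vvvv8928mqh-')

The pattern matches a digit, then exactly 3 of the literal 'v'; then exactly 3 of a digit, then one or more of a digit (lazy) (captured).
Walking the string: at [0:8] match '1vvv3845', group 1 = '3845'; at [10:18] match '7vvv3312', group 1 = '3312'; at [22:30] match '3vvv6243', group 1 = '6243'.
Because there's exactly one group, `findall` drops the full match and keeps group 1 from each hit.

['3845', '3312', '6243']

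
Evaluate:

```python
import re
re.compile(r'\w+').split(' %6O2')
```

[' %', '']

Pattern: one or more of a word character.
Matches to split on: at [2:5] → '6O2'.
Each match becomes a cut point; 2 segments remain.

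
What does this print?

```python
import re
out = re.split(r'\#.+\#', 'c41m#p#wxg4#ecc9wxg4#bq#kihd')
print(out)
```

Matches to split on: at [4:24] → '#p#wxg4#ecc9wxg4#bq#'.
Splitting on the pattern gives 2 pieces.

['c41m', 'kihd']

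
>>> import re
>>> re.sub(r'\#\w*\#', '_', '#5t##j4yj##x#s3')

Matches: at [0:4] → '#5t#'; at [4:10] → '#j4yj#'; at [10:13] → '#x#'.
Every occurrence is swapped for '_'.

'___s3'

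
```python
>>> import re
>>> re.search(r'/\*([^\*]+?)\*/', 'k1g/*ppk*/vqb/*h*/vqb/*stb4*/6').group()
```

`re.search` scans for the first position where the pattern succeeds.
The match spans [3:10] → '/*ppk*/'.
Captured: group 1 = 'ppk'.

'/*ppk*/'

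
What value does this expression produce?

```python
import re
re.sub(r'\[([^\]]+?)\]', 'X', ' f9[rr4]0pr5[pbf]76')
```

Every occurrence is swapped for 'X'.

' f9X0pr5X76'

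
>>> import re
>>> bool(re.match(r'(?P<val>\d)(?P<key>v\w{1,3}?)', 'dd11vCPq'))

This matches a digit (captured as 'val'); then the literal 'v', then 1 to 3 of a word character (lazy) (captured as 'key').
`re.match` only tries the pattern at the start of the string.
Here the pattern fails at index 0, so the call returns None, and `bool(None)` is False.

False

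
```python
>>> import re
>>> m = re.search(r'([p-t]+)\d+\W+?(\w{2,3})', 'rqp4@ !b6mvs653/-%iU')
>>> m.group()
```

The pattern matches one or more of a character in [p-t] (captured); then one or more of a digit, then one or more of a non-word character (lazy); then 2 to 3 of a word character (captured).
Unlike `match`, `search` isn't anchored — it looks for the pattern anywhere in the string.
The match spans [0:10] → 'rqp4@ !b6m'.
Captured: group 1 = 'rqp', group 2 = 'b6m'.

'rqp4@ !b6m'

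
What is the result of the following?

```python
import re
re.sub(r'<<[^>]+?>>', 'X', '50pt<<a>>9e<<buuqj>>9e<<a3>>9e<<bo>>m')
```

'50ptX9eX9eX9eXm'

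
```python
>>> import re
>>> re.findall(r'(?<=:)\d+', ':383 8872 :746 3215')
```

The lookaround is zero-width — it requires the adjacent text to match without consuming it, so the asserted text isn't part of the match.
Matches: at [1:4] → '383'; at [11:14] → '746'.
With no groups in the pattern, `findall` gives back each whole match — 2 here.

['383', '746']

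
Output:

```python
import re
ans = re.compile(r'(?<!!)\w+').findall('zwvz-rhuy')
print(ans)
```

['zwvz', 'rhuy']

The negative lookaround is zero-width — it rules out positions where the adjacent text would match, without consuming anything.
Walking the string: at [0:4] → 'zwvz'; at [5:9] → 'rhuy'.
Since nothing is captured, `findall` lists the 2 matched substrings directly.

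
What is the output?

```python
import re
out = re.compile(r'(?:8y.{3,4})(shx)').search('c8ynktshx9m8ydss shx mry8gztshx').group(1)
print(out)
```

The pattern matches the literal '8y', then 3 to 4 of any character (non-capturing group); then the literal 'sh', then a literal 'x' (captured).
`search` walks the string left to right and returns the first match it finds.
The match spans [1:9] → '8ynktshx'.
Captured: group 1 = 'shx'.

shx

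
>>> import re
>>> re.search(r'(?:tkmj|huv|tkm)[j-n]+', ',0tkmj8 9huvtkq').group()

The match spans [2:6] → 'tkmj'.

'tkmj'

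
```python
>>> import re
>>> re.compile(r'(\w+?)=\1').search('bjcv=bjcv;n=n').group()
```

A backreference is literal: `\1` must see the identical characters the first group matched.
The match spans [0:9] → 'bjcv=bjcv'.

'bjcv=bjcv'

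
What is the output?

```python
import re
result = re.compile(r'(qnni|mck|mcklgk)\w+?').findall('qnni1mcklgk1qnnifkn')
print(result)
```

['qnni', 'mck', 'qnni']

The regex engine tests alternatives in the order written; an earlier branch that matches wins even if a later one would match more.
Matches: at [0:5] match 'qnni1', group 1 = 'qnni'; at [5:9] match 'mckl', group 1 = 'mck'; at [12:17] match 'qnnif', group 1 = 'qnni'.
Because there's exactly one group, `findall` drops the full match and keeps group 1 from each hit.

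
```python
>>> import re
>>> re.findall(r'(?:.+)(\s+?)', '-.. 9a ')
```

[' ']

With a single group, `findall` returns only what that group captured — 1 item.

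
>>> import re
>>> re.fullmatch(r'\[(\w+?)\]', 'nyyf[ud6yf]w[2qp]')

None

`re.fullmatch` requires the pattern to consume the entire string.
Here the pattern can't cover the whole string, so the call returns None.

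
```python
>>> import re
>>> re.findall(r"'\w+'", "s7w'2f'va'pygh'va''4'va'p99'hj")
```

Since nothing is captured, `findall` lists the 4 matched substrings directly.

["'2f'", "'pygh'", "'4'", "'p99'"]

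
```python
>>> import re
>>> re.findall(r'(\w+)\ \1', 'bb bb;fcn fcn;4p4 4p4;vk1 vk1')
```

['bb', 'fcn', '4p4', 'vk1']

The backreference `\1` re-matches whatever the first group consumed, character for character.
Scanning left to right: at [0:5] match 'bb bb', group 1 = 'bb'; at [6:13] match 'fcn fcn', group 1 = 'fcn'; at [14:21] match '4p4 4p4', group 1 = '4p4'; at [22:29] match 'vk1 vk1', group 1 = 'vk1'.
`findall` collects group 1 from each match (4 total).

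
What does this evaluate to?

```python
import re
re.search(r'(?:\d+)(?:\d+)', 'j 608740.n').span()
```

This matches one or more of a digit (non-capturing group); then one or more of a digit (non-capturing group).
The match spans [2:8] → '608740'.

(2, 8)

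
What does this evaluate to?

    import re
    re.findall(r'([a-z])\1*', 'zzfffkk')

['z', 'f', 'k']

`\1` is not a pattern — it's the concrete string captured by group 1, re-applied verbatim.
Matches: at [0:2] match 'zz', group 1 = 'z'; at [2:5] match 'fff', group 1 = 'f'; at [5:7] match 'kk', group 1 = 'k'.
With a single group, `findall` returns only what that group captured — 3 items.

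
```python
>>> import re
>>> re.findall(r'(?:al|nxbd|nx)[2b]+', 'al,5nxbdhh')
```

With no groups in the pattern, `findall` gives back each whole match — 1 here.

['nxb']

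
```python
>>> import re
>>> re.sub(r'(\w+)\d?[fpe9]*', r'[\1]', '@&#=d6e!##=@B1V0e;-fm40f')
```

'@&#=[d6e]!##=@[B1V0e];-[fm40f]'

Each match is replaced using the text its own group 1 captured.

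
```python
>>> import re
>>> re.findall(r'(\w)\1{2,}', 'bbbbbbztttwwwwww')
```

`\1` has to match the exact text group 1 already captured.
One capturing group, so `findall` returns just the captured substring from each match — 3 in all.

['b', 't', 'w']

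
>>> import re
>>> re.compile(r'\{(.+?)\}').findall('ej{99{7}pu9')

['99{7']

Scanning left to right: at [2:8] match '{99{7}', group 1 = '99{7'.
`findall` collects group 1 from the one match (1 total).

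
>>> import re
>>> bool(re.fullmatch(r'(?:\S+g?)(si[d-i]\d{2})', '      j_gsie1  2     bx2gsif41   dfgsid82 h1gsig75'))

False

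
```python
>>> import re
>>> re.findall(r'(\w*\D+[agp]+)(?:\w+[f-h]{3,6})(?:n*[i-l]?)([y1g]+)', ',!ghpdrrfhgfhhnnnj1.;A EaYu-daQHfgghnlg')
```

[(',!ghp', '1'), ('.;A EaYu-da', 'g')]

This matches zero or more of a word character, then one or more of a non-digit, then one or more of one of [agp] (captured); then one or more of a word character, then 3 to 6 of a character in [f-h] (non-capturing group); then zero or more of a literal 'n', then optionally a character in [i-l] (non-capturing group); then one or more of one of [y1g] (captured).
Matches: at [0:19] match ',!ghpdrrfhgfhhnnnj1', groups = (',!ghp', '1'); at [19:39] match '.;A EaYu-daQHfgghnlg', groups = ('.;A EaYu-da', 'g').
2 groups means each result is a tuple of 2 captured strings — 2 here.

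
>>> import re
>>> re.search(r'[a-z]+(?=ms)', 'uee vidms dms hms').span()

(4, 7)

Lookahead/lookbehind check context without consuming it, so the matched span excludes the asserted characters.
Unlike `match`, `search` isn't anchored — it looks for the pattern anywhere in the string.
The match spans [4:7] → 'vid'.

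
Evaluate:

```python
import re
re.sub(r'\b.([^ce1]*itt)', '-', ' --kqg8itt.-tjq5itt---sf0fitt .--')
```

' --- .--'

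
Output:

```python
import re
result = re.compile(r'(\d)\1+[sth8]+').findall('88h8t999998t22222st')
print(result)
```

['8', '9', '2']

`\1` is not a pattern — it's the concrete string captured by group 1, re-applied verbatim.
Because there's exactly one group, `findall` drops the full match and keeps group 1 from each hit.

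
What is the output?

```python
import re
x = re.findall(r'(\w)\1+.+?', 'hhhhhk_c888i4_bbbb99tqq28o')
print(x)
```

The backreference `\1` re-matches whatever the first group consumed, character for character.
Scanning left to right: at [0:6] match 'hhhhhk', group 1 = 'h'; at [8:12] match '888i', group 1 = '8'; at [14:19] match 'bbbb9', group 1 = 'b'; at [21:24] match 'qq2', group 1 = 'q'.
`findall` collects group 1 from each match (4 total).

['h', '8', 'b', 'q']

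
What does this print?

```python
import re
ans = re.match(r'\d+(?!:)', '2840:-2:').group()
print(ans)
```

284

`re.match` won't scan ahead — the pattern has to work from the very first character.
The match spans [0:3] → '284'.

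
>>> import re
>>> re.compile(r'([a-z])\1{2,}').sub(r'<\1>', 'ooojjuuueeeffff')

After group 1 captures some text, `\1` only succeeds where that same text appears again.
Matches: at [0:3] → 'ooo'; at [5:8] → 'uuu'; at [8:11] → 'eee'; at [11:15] → 'ffff'.
Each match is replaced using the text its own group 1 captured.

'<o>jj<u><e><f>'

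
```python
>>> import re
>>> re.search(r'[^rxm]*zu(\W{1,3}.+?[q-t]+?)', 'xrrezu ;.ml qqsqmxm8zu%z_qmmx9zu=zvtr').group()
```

Lazy quantifiers expand one character at a time until the remainder of the pattern can match.
The match spans [3:13] → 'ezu ;.ml q'.

'ezu ;.ml q'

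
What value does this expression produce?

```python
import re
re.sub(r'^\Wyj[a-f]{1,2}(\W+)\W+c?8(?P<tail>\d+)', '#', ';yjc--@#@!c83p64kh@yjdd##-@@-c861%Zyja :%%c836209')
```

Pattern: anchored at the start of the string; then a non-word character, then the literal 'yj', then 1 to 2 of a character in [a-f]; then one or more of a non-word character (captured); then one or more of a non-word character, then optionally a literal 'c', then a literal '8'; then one or more of a digit (captured as 'tail').
Every occurrence is swapped for '#'.

'#p64kh@yjdd##-@@-c861%Zyja :%%c836209'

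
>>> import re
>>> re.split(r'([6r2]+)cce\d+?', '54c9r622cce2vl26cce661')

['54c9', 'r622', 'vl', '26', '61']

The group in the pattern means `split` returns the separators' captures alongside the pieces.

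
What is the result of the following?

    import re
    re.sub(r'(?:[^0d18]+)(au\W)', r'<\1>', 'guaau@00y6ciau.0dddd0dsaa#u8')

This matches one or more of any character except [0d18] (non-capturing group); then the literal 'au', then a non-word character (captured).
Matches: at [0:6] → 'guaau@'; at [8:15] → 'y6ciau.'.
Each match is replaced using the text its own group 1 captured.

'<au@>00<au.>0dddd0dsaa#u8'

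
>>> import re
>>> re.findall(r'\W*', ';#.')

[';#.', '']

`findall` yields the raw match text (2 of them) because the pattern has no groups.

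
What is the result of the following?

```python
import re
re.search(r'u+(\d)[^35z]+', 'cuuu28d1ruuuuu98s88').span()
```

(1, 19)

Pattern: one or more of a literal 'u'; then a digit (captured); then one or more of any character except [35z].
Unlike `match`, `search` isn't anchored — it looks for the pattern anywhere in the string.
The match spans [1:19] → 'uuu28d1ruuuuu98s88'.
Captured: group 1 = '2'.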